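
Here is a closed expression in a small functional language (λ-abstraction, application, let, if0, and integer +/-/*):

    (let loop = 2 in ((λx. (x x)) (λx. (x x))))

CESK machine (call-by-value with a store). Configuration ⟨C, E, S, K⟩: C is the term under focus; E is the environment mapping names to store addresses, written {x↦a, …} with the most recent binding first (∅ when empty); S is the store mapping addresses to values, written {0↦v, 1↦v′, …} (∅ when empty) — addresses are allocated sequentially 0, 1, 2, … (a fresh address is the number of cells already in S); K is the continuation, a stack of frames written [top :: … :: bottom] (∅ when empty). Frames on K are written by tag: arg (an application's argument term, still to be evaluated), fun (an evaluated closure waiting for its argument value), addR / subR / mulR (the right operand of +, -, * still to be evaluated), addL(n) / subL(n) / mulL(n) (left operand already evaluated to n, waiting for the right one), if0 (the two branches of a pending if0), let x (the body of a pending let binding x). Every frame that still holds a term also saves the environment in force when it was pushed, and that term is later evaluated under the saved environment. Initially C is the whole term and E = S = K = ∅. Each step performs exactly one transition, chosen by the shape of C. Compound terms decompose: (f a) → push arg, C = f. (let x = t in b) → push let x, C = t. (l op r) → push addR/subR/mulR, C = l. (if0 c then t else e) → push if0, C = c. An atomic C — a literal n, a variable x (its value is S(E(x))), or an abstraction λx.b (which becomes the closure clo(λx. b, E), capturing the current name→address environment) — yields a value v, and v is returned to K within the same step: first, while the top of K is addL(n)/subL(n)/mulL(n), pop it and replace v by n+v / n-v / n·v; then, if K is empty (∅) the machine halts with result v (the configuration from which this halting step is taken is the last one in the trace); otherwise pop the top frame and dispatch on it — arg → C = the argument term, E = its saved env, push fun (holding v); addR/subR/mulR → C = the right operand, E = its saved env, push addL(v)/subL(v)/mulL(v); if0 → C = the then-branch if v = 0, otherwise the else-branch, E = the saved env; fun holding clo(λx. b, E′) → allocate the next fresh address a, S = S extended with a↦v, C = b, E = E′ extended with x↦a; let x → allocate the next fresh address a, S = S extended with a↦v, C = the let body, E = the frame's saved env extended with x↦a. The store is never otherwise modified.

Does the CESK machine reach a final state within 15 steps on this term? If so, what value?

Answer: DIVERGES (no final state within 15 steps)

Machine steps:
0. [C=(let loop = 2 in ((λx. (x x)) (λx. (x x)))) | E=∅ | S=∅ | K=∅]
1. [C=2 | E=∅ | S=∅ | K=[let loop]]
2. [C=((λx. (x x)) (λx. (x x))) | E={loop↦0} | S={0↦2} | K=∅]
3. [C=(λx. (x x)) | E={loop↦0} | S={0↦2} | K=[arg]]
4. [C=(λx. (x x)) | E={loop↦0} | S={0↦2} | K=[fun]]
5. [C=(x x) | E={x↦1, loop↦0} | S={0↦2, 1↦clo(λx. (x x), {loop↦0})} | K=∅]
6. [C=x | E={x↦1, loop↦0} | S={0↦2, 1↦clo(λx. (x x), {loop↦0})} | K=[arg]]
7. [C=x | E={x↦1, loop↦0} | S={0↦2, 1↦clo(λx. (x x), {loop↦0})} | K=[fun]]
8. [C=(x x) | E={x↦2, loop↦0} | S={0↦2, 1↦clo(λx. (x x), {loop↦0}), 2↦clo(λx. (x x), {loop↦0})} | K=∅]
9. [C=x | E={x↦2, loop↦0} | S={0↦2, 1↦clo(λx. (x x), {loop↦0}), 2↦clo(λx. (x x), {loop↦0})} | K=[arg]]
10. [C=x | E={x↦2, loop↦0} | S={0↦2, 1↦clo(λx. (x x), {loop↦0}), 2↦clo(λx. (x x), {loop↦0})} | K=[fun]]
11. [C=(x x) | E={x↦3, loop↦0} | S={0↦2, 1↦clo(λx. (x x), {loop↦0}), 2↦clo(λx. (x x), {loop↦0}), 3↦clo(λx. (x x), {loop↦0})} | K=∅]
12. [C=x | E={x↦3, loop↦0} | S={0↦2, 1↦clo(λx. (x x), {loop↦0}), 2↦clo(λx. (x x), {loop↦0}), 3↦clo(λx. (x x), {loop↦0})} | K=[arg]]
13. [C=x | E={x↦3, loop↦0} | S={0↦2, 1↦clo(λx. (x x), {loop↦0}), 2↦clo(λx. (x x), {loop↦0}), 3↦clo(λx. (x x), {loop↦0})} | K=[fun]]
14. [C=(x x) | E={x↦4, loop↦0} | S={0↦2, 1↦clo(λx. (x x), {loop↦0}), 2↦clo(λx. (x x), {loop↦0}), 3↦clo(λx. (x x), {loop↦0}), 4↦clo(λx. (x x), {loop↦0})} | K=∅]
15. [C=x | E={x↦4, loop↦0} | S={0↦2, 1↦clo(λx. (x x), {loop↦0}), 2↦clo(λx. (x x), {loop↦0}), 3↦clo(λx. (x x), {loop↦0}), 4↦clo(λx. (x x), {loop↦0})} | K=[arg]]
→ 15 transitions taken and the configuration is still not final: no result within 15 steps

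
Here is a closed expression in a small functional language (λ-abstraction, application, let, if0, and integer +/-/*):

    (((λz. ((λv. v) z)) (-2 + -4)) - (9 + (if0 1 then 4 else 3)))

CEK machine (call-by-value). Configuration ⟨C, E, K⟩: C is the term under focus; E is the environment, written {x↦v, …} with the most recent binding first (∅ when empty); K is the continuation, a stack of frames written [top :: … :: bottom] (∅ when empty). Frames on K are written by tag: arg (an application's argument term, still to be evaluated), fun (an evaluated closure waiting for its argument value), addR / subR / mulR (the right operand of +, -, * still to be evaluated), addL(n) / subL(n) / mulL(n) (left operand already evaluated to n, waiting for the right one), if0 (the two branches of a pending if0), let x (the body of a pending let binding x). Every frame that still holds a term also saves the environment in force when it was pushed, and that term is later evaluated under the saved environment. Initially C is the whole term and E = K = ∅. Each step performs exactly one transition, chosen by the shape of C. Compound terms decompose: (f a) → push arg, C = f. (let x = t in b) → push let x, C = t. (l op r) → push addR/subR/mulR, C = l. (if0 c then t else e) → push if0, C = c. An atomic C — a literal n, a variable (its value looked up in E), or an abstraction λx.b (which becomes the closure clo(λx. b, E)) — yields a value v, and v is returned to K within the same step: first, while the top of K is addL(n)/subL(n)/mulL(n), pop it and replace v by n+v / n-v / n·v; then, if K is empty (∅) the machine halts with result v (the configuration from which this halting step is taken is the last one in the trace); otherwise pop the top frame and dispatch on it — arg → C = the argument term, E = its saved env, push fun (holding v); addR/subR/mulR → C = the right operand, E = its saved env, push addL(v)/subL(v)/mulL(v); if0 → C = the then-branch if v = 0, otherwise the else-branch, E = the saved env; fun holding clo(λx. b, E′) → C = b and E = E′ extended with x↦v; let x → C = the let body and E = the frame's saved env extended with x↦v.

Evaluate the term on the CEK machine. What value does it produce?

Answer: -18

Machine steps:
t=0: <C=(((λz. ((λv. v) z)) (-2 + -4)) - (9 + (if0 1 then 4 else 3))), E=∅, K=∅>
t=1: <C=((λz. ((λv. v) z)) (-2 + -4)), E=∅, K=[subR]>
t=2: <C=(λz. ((λv. v) z)), E=∅, K=[arg :: subR]>
t=3: <C=(-2 + -4), E=∅, K=[fun :: subR]>
t=4: <C=-2, E=∅, K=[addR :: fun :: subR]>
t=5: <C=-4, E=∅, K=[addL(-2) :: fun :: subR]>
t=6: <C=((λv. v) z), E={z↦-6}, K=[subR]>
t=7: <C=(λv. v), E={z↦-6}, K=[arg :: subR]>
t=8: <C=z, E={z↦-6}, K=[fun :: subR]>
t=9: <C=v, E={v↦-6, z↦-6}, K=[subR]>
t=10: <C=(9 + (if0 1 then 4 else 3)), E=∅, K=[subL(-6)]>
t=11: <C=9, E=∅, K=[addR :: subL(-6)]>
t=12: <C=(if0 1 then 4 else 3), E=∅, K=[addL(9) :: subL(-6)]>
t=13: <C=1, E=∅, K=[if0 :: addL(9) :: subL(-6)]>
t=14: <C=3, E=∅, K=[addL(9) :: subL(-6)]>
→ final value -18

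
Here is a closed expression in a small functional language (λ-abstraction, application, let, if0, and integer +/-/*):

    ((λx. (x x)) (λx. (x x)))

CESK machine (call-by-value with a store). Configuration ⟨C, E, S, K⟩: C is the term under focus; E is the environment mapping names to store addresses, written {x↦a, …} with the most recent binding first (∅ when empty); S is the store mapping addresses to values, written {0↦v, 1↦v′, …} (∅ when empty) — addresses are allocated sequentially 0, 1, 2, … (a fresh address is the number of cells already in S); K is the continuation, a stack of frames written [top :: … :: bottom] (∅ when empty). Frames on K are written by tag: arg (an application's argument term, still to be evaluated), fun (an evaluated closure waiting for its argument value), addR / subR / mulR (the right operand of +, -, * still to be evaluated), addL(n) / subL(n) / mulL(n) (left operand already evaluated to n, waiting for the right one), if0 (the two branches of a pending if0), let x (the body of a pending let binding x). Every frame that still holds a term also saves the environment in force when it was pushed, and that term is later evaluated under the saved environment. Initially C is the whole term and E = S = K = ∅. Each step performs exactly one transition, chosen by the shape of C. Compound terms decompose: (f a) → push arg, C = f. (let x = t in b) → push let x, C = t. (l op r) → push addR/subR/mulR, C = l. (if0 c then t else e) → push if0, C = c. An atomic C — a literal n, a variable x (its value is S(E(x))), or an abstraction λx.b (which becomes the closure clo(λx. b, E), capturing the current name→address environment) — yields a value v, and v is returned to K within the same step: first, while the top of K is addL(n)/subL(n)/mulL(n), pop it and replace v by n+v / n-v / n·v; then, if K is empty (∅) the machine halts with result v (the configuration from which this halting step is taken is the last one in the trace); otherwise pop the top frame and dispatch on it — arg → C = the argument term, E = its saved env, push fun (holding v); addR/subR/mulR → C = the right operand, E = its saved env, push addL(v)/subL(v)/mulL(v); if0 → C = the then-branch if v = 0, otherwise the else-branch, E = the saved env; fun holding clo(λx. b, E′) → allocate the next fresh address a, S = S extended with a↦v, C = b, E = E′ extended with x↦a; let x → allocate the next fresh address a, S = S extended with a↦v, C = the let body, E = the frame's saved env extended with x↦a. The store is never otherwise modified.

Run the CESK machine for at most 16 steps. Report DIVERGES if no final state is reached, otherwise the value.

Answer: DIVERGES (no final state within 16 steps)

Derivation:
[0] [C=((λx. (x x)) (λx. (x x))) | E=∅ | S=∅ | K=∅]
[1] [C=(λx. (x x)) | E=∅ | S=∅ | K=[arg]]
[2] [C=(λx. (x x)) | E=∅ | S=∅ | K=[fun]]
[3] [C=(x x) | E={x↦0} | S={0↦clo(λx. (x x), ∅)} | K=∅]
[4] [C=x | E={x↦0} | S={0↦clo(λx. (x x), ∅)} | K=[arg]]
[5] [C=x | E={x↦0} | S={0↦clo(λx. (x x), ∅)} | K=[fun]]
[6] [C=(x x) | E={x↦1} | S={0↦clo(λx. (x x), ∅), 1↦clo(λx. (x x), ∅)} | K=∅]
[7] [C=x | E={x↦1} | S={0↦clo(λx. (x x), ∅), 1↦clo(λx. (x x), ∅)} | K=[arg]]
[8] [C=x | E={x↦1} | S={0↦clo(λx. (x x), ∅), 1↦clo(λx. (x x), ∅)} | K=[fun]]
[9] [C=(x x) | E={x↦2} | S={0↦clo(λx. (x x), ∅), 1↦clo(λx. (x x), ∅), 2↦clo(λx. (x x), ∅)} | K=∅]
[10] [C=x | E={x↦2} | S={0↦clo(λx. (x x), ∅), 1↦clo(λx. (x x), ∅), 2↦clo(λx. (x x), ∅)} | K=[arg]]
[11] [C=x | E={x↦2} | S={0↦clo(λx. (x x), ∅), 1↦clo(λx. (x x), ∅), 2↦clo(λx. (x x), ∅)} | K=[fun]]
[12] [C=(x x) | E={x↦3} | S={0↦clo(λx. (x x), ∅), 1↦clo(λx. (x x), ∅), 2↦clo(λx. (x x), ∅), 3↦clo(λx. (x x), ∅)} | K=∅]
[13] [C=x | E={x↦3} | S={0↦clo(λx. (x x), ∅), 1↦clo(λx. (x x), ∅), 2↦clo(λx. (x x), ∅), 3↦clo(λx. (x x), ∅)} | K=[arg]]
[14] [C=x | E={x↦3} | S={0↦clo(λx. (x x), ∅), 1↦clo(λx. (x x), ∅), 2↦clo(λx. (x x), ∅), 3↦clo(λx. (x x), ∅)} | K=[fun]]
[15] [C=(x x) | E={x↦4} | S={0↦clo(λx. (x x), ∅), 1↦clo(λx. (x x), ∅), 2↦clo(λx. (x x), ∅), 3↦clo(λx. (x x), ∅), 4↦clo(λx. (x x), ∅)} | K=∅]
[16] [C=x | E={x↦4} | S={0↦clo(λx. (x x), ∅), 1↦clo(λx. (x x), ∅), 2↦clo(λx. (x x), ∅), 3↦clo(λx. (x x), ∅), 4↦clo(λx. (x x), ∅)} | K=[arg]]
→ 16 transitions taken and the configuration is still not final: no result within 16 steps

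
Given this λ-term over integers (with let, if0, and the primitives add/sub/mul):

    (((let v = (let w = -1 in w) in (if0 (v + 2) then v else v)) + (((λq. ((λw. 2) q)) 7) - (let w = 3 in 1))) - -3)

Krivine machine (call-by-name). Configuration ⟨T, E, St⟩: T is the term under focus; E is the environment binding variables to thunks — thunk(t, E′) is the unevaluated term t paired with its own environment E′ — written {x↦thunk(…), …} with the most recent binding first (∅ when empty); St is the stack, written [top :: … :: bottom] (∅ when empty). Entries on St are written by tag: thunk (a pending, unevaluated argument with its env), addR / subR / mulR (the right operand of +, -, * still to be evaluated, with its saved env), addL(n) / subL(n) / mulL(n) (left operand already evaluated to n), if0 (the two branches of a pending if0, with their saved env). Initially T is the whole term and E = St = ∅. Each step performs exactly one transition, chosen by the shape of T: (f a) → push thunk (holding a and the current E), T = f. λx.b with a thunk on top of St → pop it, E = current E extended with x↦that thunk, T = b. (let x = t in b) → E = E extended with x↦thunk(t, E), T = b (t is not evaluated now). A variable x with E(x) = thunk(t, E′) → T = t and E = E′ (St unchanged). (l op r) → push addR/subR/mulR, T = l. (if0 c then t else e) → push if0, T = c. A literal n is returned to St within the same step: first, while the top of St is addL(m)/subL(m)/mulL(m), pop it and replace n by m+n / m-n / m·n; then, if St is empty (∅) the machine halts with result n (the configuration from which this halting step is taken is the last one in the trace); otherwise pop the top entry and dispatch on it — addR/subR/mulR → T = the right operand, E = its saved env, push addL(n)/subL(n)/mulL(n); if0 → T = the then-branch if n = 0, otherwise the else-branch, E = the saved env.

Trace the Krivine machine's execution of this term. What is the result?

Answer: 3

Derivation:
t=0: ⟨T=(((let v = (let w = -1 in w) in (if0 (v + 2) then v else v)) + (((λq. ((λw. 2) q)) 7) - (let w = 3 in 1))) - -3); E=∅; St=∅⟩
t=1: ⟨T=((let v = (let w = -1 in w) in (if0 (v + 2) then v else v)) + (((λq. ((λw. 2) q)) 7) - (let w = 3 in 1))); E=∅; St=[subR]⟩
t=2: ⟨T=(let v = (let w = -1 in w) in (if0 (v + 2) then v else v)); E=∅; St=[addR :: subR]⟩
t=3: ⟨T=(if0 (v + 2) then v else v); E={v↦thunk((let w = -1 in w), ∅)}; St=[addR :: subR]⟩
t=4: ⟨T=(v + 2); E={v↦thunk((let w = -1 in w), ∅)}; St=[if0 :: addR :: subR]⟩
t=5: ⟨T=v; E={v↦thunk((let w = -1 in w), ∅)}; St=[addR :: if0 :: addR :: subR]⟩
t=6: ⟨T=(let w = -1 in w); E=∅; St=[addR :: if0 :: addR :: subR]⟩
t=7: ⟨T=w; E={w↦thunk(-1, ∅)}; St=[addR :: if0 :: addR :: subR]⟩
t=8: ⟨T=-1; E=∅; St=[addR :: if0 :: addR :: subR]⟩
t=9: ⟨T=2; E={v↦thunk((let w = -1 in w), ∅)}; St=[addL(-1) :: if0 :: addR :: subR]⟩
t=10: ⟨T=v; E={v↦thunk((let w = -1 in w), ∅)}; St=[addR :: subR]⟩
t=11: ⟨T=(let w = -1 in w); E=∅; St=[addR :: subR]⟩
t=12: ⟨T=w; E={w↦thunk(-1, ∅)}; St=[addR :: subR]⟩
t=13: ⟨T=-1; E=∅; St=[addR :: subR]⟩
t=14: ⟨T=(((λq. ((λw. 2) q)) 7) - (let w = 3 in 1)); E=∅; St=[addL(-1) :: subR]⟩
t=15: ⟨T=((λq. ((λw. 2) q)) 7); E=∅; St=[subR :: addL(-1) :: subR]⟩
t=16: ⟨T=(λq. ((λw. 2) q)); E=∅; St=[thunk :: subR :: addL(-1) :: subR]⟩
t=17: ⟨T=((λw. 2) q); E={q↦thunk(7, ∅)}; St=[subR :: addL(-1) :: subR]⟩
t=18: ⟨T=(λw. 2); E={q↦thunk(7, ∅)}; St=[thunk :: subR :: addL(-1) :: subR]⟩
t=19: ⟨T=2; E={w↦thunk(q, {q↦thunk(7, ∅)}), q↦thunk(7, ∅)}; St=[subR :: addL(-1) :: subR]⟩
t=20: ⟨T=(let w = 3 in 1); E=∅; St=[subL(2) :: addL(-1) :: subR]⟩
t=21: ⟨T=1; E={w↦thunk(3, ∅)}; St=[subL(2) :: addL(-1) :: subR]⟩
t=22: ⟨T=-3; E=∅; St=[subL(0)]⟩
→ final value 3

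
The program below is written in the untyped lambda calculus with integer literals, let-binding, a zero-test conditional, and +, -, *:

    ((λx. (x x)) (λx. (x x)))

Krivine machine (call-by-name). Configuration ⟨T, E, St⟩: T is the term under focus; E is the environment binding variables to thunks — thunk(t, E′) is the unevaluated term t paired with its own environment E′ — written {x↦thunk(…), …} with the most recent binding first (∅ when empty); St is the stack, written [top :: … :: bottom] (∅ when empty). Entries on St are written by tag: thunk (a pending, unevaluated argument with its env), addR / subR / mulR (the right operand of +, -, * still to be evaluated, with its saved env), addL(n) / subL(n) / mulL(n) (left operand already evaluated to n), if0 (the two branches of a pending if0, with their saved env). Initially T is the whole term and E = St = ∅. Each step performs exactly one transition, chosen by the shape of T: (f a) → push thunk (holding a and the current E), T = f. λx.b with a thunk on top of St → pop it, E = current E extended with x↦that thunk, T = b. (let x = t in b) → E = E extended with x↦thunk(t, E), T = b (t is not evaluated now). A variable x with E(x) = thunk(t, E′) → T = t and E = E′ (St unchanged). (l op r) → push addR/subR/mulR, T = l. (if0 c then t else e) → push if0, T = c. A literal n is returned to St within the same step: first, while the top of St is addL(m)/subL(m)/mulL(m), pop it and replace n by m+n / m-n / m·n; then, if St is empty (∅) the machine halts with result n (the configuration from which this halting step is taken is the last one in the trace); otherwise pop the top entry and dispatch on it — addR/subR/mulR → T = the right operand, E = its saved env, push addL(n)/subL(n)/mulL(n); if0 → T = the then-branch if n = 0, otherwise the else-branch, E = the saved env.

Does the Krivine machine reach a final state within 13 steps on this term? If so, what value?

Answer: DIVERGES (no final state within 13 steps)

Machine steps:
0. [T=((λx. (x x)) (λx. (x x))) | E=∅ | St=∅]
1. [T=(λx. (x x)) | E=∅ | St=[thunk]]
2. [T=(x x) | E={x↦thunk((λx. (x x)), ∅)} | St=∅]
3. [T=x | E={x↦thunk((λx. (x x)), ∅)} | St=[thunk]]
4. [T=(λx. (x x)) | E=∅ | St=[thunk]]
5. [T=(x x) | E={x↦thunk(x, {x↦thunk((λx. (x x)), ∅)})} | St=∅]
6. [T=x | E={x↦thunk(x, {x↦thunk((λx. (x x)), ∅)})} | St=[thunk]]
7. [T=x | E={x↦thunk((λx. (x x)), ∅)} | St=[thunk]]
8. [T=(λx. (x x)) | E=∅ | St=[thunk]]
9. [T=(x x) | E={x↦thunk(x, {x↦thunk(x, {x↦thunk((λx. (x x)), ∅)})})} | St=∅]
10. [T=x | E={x↦thunk(x, {x↦thunk(x, {x↦thunk((λx. (x x)), ∅)})})} | St=[thunk]]
11. [T=x | E={x↦thunk(x, {x↦thunk((λx. (x x)), ∅)})} | St=[thunk]]
12. [T=x | E={x↦thunk((λx. (x x)), ∅)} | St=[thunk]]
13. [T=(λx. (x x)) | E=∅ | St=[thunk]]
→ 13 transitions taken and the configuration is still not final: no result within 13 steps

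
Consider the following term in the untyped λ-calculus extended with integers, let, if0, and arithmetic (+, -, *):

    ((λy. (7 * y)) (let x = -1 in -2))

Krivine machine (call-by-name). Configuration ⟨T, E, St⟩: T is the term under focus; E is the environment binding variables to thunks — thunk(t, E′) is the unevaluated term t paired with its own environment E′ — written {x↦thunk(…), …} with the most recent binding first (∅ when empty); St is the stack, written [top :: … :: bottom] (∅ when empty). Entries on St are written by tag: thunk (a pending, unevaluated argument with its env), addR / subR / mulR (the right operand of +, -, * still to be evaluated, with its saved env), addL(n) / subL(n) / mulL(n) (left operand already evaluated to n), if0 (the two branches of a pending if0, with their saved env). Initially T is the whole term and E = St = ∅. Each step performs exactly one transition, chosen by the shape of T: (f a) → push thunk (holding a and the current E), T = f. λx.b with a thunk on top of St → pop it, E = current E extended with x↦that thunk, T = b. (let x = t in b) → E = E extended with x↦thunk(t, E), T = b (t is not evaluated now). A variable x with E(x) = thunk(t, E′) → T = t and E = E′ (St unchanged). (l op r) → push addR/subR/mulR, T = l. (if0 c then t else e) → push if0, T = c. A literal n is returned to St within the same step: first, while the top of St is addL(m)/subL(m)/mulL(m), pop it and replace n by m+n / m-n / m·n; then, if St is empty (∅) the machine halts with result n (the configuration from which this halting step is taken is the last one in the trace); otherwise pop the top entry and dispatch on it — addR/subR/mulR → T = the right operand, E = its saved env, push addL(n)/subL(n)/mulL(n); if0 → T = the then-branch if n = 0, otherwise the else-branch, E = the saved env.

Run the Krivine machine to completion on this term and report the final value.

t=0: <T=((λy. (7 * y)) (let x = -1 in -2)), E=∅, St=∅>
t=1: <T=(λy. (7 * y)), E=∅, St=[thunk]>
t=2: <T=(7 * y), E={y↦thunk((let x = -1 in -2), ∅)}, St=∅>
t=3: <T=7, E={y↦thunk((let x = -1 in -2), ∅)}, St=[mulR]>
t=4: <T=y, E={y↦thunk((let x = -1 in -2), ∅)}, St=[mulL(7)]>
t=5: <T=(let x = -1 in -2), E=∅, St=[mulL(7)]>
t=6: <T=-2, E={x↦thunk(-1, ∅)}, St=[mulL(7)]>
→ final value -14

Answer: -14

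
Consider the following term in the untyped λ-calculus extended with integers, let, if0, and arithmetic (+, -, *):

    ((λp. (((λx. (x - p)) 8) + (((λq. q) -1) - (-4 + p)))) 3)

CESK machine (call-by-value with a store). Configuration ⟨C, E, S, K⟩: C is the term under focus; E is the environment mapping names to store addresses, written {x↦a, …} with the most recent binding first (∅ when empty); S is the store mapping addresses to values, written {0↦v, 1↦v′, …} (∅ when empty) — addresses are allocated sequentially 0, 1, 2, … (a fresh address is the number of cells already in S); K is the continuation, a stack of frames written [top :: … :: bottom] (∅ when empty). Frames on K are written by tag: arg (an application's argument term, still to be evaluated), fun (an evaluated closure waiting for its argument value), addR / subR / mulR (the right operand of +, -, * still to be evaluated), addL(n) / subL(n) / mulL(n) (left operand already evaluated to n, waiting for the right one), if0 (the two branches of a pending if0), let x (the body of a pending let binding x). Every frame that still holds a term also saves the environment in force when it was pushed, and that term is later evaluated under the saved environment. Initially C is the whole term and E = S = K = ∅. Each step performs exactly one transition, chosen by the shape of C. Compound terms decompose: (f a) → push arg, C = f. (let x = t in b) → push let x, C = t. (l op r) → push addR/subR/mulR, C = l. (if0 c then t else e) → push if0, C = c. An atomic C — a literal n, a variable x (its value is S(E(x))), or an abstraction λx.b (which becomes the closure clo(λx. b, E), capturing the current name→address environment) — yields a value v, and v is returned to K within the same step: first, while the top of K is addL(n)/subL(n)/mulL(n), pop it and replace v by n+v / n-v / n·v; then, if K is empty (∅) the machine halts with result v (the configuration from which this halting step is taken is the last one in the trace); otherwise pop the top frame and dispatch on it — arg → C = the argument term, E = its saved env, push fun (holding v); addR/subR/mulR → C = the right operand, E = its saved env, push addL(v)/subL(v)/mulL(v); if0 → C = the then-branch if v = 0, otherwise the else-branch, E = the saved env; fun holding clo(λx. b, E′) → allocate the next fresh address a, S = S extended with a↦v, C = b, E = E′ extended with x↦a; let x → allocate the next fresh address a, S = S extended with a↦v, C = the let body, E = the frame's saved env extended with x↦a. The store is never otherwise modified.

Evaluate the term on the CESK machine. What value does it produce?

Answer: 5

Execution trace:
[0] [C=((λp. (((λx. (x - p)) 8) + (((λq. q) -1) - (-4 + p)))) 3) | E=∅ | S=∅ | K=∅]
[1] [C=(λp. (((λx. (x - p)) 8) + (((λq. q) -1) - (-4 + p)))) | E=∅ | S=∅ | K=[arg]]
[2] [C=3 | E=∅ | S=∅ | K=[fun]]
[3] [C=(((λx. (x - p)) 8) + (((λq. q) -1) - (-4 + p))) | E={p↦0} | S={0↦3} | K=∅]
[4] [C=((λx. (x - p)) 8) | E={p↦0} | S={0↦3} | K=[addR]]
[5] [C=(λx. (x - p)) | E={p↦0} | S={0↦3} | K=[arg :: addR]]
[6] [C=8 | E={p↦0} | S={0↦3} | K=[fun :: addR]]
[7] [C=(x - p) | E={x↦1, p↦0} | S={0↦3, 1↦8} | K=[addR]]
[8] [C=x | E={x↦1, p↦0} | S={0↦3, 1↦8} | K=[subR :: addR]]
[9] [C=p | E={x↦1, p↦0} | S={0↦3, 1↦8} | K=[subL(8) :: addR]]
[10] [C=(((λq. q) -1) - (-4 + p)) | E={p↦0} | S={0↦3, 1↦8} | K=[addL(5)]]
[11] [C=((λq. q) -1) | E={p↦0} | S={0↦3, 1↦8} | K=[subR :: addL(5)]]
[12] [C=(λq. q) | E={p↦0} | S={0↦3, 1↦8} | K=[arg :: subR :: addL(5)]]
[13] [C=-1 | E={p↦0} | S={0↦3, 1↦8} | K=[fun :: subR :: addL(5)]]
[14] [C=q | E={q↦2, p↦0} | S={0↦3, 1↦8, 2↦-1} | K=[subR :: addL(5)]]
[15] [C=(-4 + p) | E={p↦0} | S={0↦3, 1↦8, 2↦-1} | K=[subL(-1) :: addL(5)]]
[16] [C=-4 | E={p↦0} | S={0↦3, 1↦8, 2↦-1} | K=[addR :: subL(-1) :: addL(5)]]
[17] [C=p | E={p↦0} | S={0↦3, 1↦8, 2↦-1} | K=[addL(-4) :: subL(-1) :: addL(5)]]
→ final value 5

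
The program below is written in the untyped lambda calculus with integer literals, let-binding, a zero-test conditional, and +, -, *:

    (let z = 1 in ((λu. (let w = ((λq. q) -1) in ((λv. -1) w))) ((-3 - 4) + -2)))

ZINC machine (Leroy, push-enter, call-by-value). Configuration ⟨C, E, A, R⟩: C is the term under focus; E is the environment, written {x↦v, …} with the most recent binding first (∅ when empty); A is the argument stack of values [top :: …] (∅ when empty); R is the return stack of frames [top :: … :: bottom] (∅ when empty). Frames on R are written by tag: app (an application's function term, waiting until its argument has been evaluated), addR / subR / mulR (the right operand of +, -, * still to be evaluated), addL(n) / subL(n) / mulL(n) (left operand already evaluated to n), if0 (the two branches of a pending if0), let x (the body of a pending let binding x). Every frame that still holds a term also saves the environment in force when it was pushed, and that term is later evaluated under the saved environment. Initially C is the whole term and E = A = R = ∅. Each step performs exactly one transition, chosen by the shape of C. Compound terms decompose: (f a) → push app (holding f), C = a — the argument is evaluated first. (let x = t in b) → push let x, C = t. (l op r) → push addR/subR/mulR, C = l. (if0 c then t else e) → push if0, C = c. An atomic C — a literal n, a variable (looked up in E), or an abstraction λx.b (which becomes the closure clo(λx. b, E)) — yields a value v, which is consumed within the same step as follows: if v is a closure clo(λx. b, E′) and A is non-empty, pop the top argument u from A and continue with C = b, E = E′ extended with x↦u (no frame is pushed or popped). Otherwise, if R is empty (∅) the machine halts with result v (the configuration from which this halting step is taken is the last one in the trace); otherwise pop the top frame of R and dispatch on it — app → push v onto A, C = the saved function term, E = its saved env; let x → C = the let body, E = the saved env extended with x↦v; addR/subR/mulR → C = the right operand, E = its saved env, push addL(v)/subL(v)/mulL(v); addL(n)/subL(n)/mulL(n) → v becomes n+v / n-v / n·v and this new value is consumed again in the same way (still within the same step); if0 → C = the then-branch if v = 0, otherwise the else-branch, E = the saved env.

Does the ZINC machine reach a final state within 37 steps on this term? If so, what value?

Answer: -1

Execution trace:
step 0: ⟨C=(let z = 1 in ((λu. (let w = ((λq. q) -1) in ((λv. -1) w))) ((-3 - 4) + -2))); E=∅; A=∅; R=∅⟩
step 1: ⟨C=1; E=∅; A=∅; R=[let z]⟩
step 2: ⟨C=((λu. (let w = ((λq. q) -1) in ((λv. -1) w))) ((-3 - 4) + -2)); E={z↦1}; A=∅; R=∅⟩
step 3: ⟨C=((-3 - 4) + -2); E={z↦1}; A=∅; R=[app]⟩
step 4: ⟨C=(-3 - 4); E={z↦1}; A=∅; R=[addR :: app]⟩
step 5: ⟨C=-3; E={z↦1}; A=∅; R=[subR :: addR :: app]⟩
step 6: ⟨C=4; E={z↦1}; A=∅; R=[subL(-3) :: addR :: app]⟩
step 7: ⟨C=-2; E={z↦1}; A=∅; R=[addL(-7) :: app]⟩
step 8: ⟨C=(λu. (let w = ((λq. q) -1) in ((λv. -1) w))); E={z↦1}; A=[-9]; R=∅⟩
step 9: ⟨C=(let w = ((λq. q) -1) in ((λv. -1) w)); E={u↦-9, z↦1}; A=∅; R=∅⟩
step 10: ⟨C=((λq. q) -1); E={u↦-9, z↦1}; A=∅; R=[let w]⟩
step 11: ⟨C=-1; E={u↦-9, z↦1}; A=∅; R=[app :: let w]⟩
step 12: ⟨C=(λq. q); E={u↦-9, z↦1}; A=[-1]; R=[let w]⟩
step 13: ⟨C=q; E={q↦-1, u↦-9, z↦1}; A=∅; R=[let w]⟩
step 14: ⟨C=((λv. -1) w); E={w↦-1, u↦-9, z↦1}; A=∅; R=∅⟩
step 15: ⟨C=w; E={w↦-1, u↦-9, z↦1}; A=∅; R=[app]⟩
step 16: ⟨C=(λv. -1); E={w↦-1, u↦-9, z↦1}; A=[-1]; R=∅⟩
step 17: ⟨C=-1; E={v↦-1, w↦-1, u↦-9, z↦1}; A=∅; R=∅⟩
→ final value -1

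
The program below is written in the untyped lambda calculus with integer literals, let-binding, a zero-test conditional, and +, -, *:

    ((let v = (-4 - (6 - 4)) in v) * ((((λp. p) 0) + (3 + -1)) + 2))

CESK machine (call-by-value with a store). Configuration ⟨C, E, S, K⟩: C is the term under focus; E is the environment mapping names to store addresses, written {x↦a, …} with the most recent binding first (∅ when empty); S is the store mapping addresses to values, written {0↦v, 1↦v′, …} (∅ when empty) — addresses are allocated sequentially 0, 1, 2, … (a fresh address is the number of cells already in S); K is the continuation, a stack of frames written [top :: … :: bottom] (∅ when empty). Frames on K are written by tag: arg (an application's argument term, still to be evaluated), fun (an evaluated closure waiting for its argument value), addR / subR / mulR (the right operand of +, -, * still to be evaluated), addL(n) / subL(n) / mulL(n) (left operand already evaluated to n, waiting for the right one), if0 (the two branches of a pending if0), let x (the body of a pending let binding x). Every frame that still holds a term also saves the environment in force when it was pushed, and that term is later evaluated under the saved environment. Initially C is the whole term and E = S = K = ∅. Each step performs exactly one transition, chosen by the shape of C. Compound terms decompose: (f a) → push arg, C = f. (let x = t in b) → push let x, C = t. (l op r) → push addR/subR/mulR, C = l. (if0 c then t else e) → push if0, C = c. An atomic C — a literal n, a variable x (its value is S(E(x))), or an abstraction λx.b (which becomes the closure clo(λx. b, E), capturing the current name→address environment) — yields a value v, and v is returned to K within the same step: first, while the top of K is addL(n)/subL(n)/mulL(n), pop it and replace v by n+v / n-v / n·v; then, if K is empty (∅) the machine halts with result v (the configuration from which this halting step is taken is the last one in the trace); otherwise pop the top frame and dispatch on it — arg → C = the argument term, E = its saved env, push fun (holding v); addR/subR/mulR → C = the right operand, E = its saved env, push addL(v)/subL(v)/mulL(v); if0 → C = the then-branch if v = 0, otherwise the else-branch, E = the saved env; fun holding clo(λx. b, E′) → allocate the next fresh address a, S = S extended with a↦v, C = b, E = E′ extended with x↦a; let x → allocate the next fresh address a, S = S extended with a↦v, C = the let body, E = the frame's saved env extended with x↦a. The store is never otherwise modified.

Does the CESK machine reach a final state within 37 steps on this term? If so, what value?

t=0: ⟨C=((let v = (-4 - (6 - 4)) in v) * ((((λp. p) 0) + (3 + -1)) + 2)); E=∅; S=∅; K=∅⟩
t=1: ⟨C=(let v = (-4 - (6 - 4)) in v); E=∅; S=∅; K=[mulR]⟩
t=2: ⟨C=(-4 - (6 - 4)); E=∅; S=∅; K=[let v :: mulR]⟩
t=3: ⟨C=-4; E=∅; S=∅; K=[subR :: let v :: mulR]⟩
t=4: ⟨C=(6 - 4); E=∅; S=∅; K=[subL(-4) :: let v :: mulR]⟩
t=5: ⟨C=6; E=∅; S=∅; K=[subR :: subL(-4) :: let v :: mulR]⟩
t=6: ⟨C=4; E=∅; S=∅; K=[subL(6) :: subL(-4) :: let v :: mulR]⟩
t=7: ⟨C=v; E={v↦0}; S={0↦-6}; K=[mulR]⟩
t=8: ⟨C=((((λp. p) 0) + (3 + -1)) + 2); E=∅; S={0↦-6}; K=[mulL(-6)]⟩
t=9: ⟨C=(((λp. p) 0) + (3 + -1)); E=∅; S={0↦-6}; K=[addR :: mulL(-6)]⟩
t=10: ⟨C=((λp. p) 0); E=∅; S={0↦-6}; K=[addR :: addR :: mulL(-6)]⟩
t=11: ⟨C=(λp. p); E=∅; S={0↦-6}; K=[arg :: addR :: addR :: mulL(-6)]⟩
t=12: ⟨C=0; E=∅; S={0↦-6}; K=[fun :: addR :: addR :: mulL(-6)]⟩
t=13: ⟨C=p; E={p↦1}; S={0↦-6, 1↦0}; K=[addR :: addR :: mulL(-6)]⟩
t=14: ⟨C=(3 + -1); E=∅; S={0↦-6, 1↦0}; K=[addL(0) :: addR :: mulL(-6)]⟩
t=15: ⟨C=3; E=∅; S={0↦-6, 1↦0}; K=[addR :: addL(0) :: addR :: mulL(-6)]⟩
t=16: ⟨C=-1; E=∅; S={0↦-6, 1↦0}; K=[addL(3) :: addL(0) :: addR :: mulL(-6)]⟩
t=17: ⟨C=2; E=∅; S={0↦-6, 1↦0}; K=[addL(2) :: mulL(-6)]⟩
→ final value -24

Answer: -24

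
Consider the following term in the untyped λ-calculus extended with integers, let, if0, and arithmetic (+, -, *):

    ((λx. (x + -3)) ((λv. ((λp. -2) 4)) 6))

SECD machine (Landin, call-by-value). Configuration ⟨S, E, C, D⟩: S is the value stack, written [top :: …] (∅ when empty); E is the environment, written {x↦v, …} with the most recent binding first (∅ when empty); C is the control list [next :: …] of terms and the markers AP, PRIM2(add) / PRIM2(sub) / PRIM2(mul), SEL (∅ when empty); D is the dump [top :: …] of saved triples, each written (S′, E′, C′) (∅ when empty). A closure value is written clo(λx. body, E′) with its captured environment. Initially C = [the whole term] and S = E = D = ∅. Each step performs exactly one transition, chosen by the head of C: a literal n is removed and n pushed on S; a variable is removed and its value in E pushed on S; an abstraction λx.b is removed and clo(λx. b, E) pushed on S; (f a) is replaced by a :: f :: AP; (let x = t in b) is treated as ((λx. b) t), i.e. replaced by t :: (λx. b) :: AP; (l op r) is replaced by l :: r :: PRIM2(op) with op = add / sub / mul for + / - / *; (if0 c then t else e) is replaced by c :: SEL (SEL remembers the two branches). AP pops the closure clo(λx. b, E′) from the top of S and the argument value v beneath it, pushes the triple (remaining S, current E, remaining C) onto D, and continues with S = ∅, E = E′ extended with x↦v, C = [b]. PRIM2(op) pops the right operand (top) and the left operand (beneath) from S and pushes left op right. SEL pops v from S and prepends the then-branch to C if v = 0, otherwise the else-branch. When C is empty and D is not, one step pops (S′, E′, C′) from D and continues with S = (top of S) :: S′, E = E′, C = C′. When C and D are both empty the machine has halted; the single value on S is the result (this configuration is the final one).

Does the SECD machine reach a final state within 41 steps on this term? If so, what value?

Answer: -5

Derivation:
[0] ⟨S=∅; E=∅; C=[((λx. (x + -3)) ((λv. ((λp. -2) 4)) 6))]; D=∅⟩
[1] ⟨S=∅; E=∅; C=[((λv. ((λp. -2) 4)) 6) :: (λx. (x + -3)) :: AP]; D=∅⟩
[2] ⟨S=∅; E=∅; C=[6 :: (λv. ((λp. -2) 4)) :: AP :: (λx. (x + -3)) :: AP]; D=∅⟩
[3] ⟨S=[6]; E=∅; C=[(λv. ((λp. -2) 4)) :: AP :: (λx. (x + -3)) :: AP]; D=∅⟩
[4] ⟨S=[clo(λv. ((λp. -2) 4), ∅) :: 6]; E=∅; C=[AP :: (λx. (x + -3)) :: AP]; D=∅⟩
[5] ⟨S=∅; E={v↦6}; C=[((λp. -2) 4)]; D=[(∅, ∅, [(λx. (x + -3)) :: AP])]⟩
[6] ⟨S=∅; E={v↦6}; C=[4 :: (λp. -2) :: AP]; D=[(∅, ∅, [(λx. (x + -3)) :: AP])]⟩
[7] ⟨S=[4]; E={v↦6}; C=[(λp. -2) :: AP]; D=[(∅, ∅, [(λx. (x + -3)) :: AP])]⟩
[8] ⟨S=[clo(λp. -2, {v↦6}) :: 4]; E={v↦6}; C=[AP]; D=[(∅, ∅, [(λx. (x + -3)) :: AP])]⟩
[9] ⟨S=∅; E={p↦4, v↦6}; C=[-2]; D=[(∅, {v↦6}, ∅) :: (∅, ∅, [(λx. (x + -3)) :: AP])]⟩
[10] ⟨S=[-2]; E={p↦4, v↦6}; C=∅; D=[(∅, {v↦6}, ∅) :: (∅, ∅, [(λx. (x + -3)) :: AP])]⟩
[11] ⟨S=[-2]; E={v↦6}; C=∅; D=[(∅, ∅, [(λx. (x + -3)) :: AP])]⟩
[12] ⟨S=[-2]; E=∅; C=[(λx. (x + -3)) :: AP]; D=∅⟩
[13] ⟨S=[clo(λx. (x + -3), ∅) :: -2]; E=∅; C=[AP]; D=∅⟩
[14] ⟨S=∅; E={x↦-2}; C=[(x + -3)]; D=[(∅, ∅, ∅)]⟩
[15] ⟨S=∅; E={x↦-2}; C=[x :: -3 :: PRIM2(add)]; D=[(∅, ∅, ∅)]⟩
[16] ⟨S=[-2]; E={x↦-2}; C=[-3 :: PRIM2(add)]; D=[(∅, ∅, ∅)]⟩
[17] ⟨S=[-3 :: -2]; E={x↦-2}; C=[PRIM2(add)]; D=[(∅, ∅, ∅)]⟩
[18] ⟨S=[-5]; E={x↦-2}; C=∅; D=[(∅, ∅, ∅)]⟩
[19] ⟨S=[-5]; E=∅; C=∅; D=∅⟩
→ final value -5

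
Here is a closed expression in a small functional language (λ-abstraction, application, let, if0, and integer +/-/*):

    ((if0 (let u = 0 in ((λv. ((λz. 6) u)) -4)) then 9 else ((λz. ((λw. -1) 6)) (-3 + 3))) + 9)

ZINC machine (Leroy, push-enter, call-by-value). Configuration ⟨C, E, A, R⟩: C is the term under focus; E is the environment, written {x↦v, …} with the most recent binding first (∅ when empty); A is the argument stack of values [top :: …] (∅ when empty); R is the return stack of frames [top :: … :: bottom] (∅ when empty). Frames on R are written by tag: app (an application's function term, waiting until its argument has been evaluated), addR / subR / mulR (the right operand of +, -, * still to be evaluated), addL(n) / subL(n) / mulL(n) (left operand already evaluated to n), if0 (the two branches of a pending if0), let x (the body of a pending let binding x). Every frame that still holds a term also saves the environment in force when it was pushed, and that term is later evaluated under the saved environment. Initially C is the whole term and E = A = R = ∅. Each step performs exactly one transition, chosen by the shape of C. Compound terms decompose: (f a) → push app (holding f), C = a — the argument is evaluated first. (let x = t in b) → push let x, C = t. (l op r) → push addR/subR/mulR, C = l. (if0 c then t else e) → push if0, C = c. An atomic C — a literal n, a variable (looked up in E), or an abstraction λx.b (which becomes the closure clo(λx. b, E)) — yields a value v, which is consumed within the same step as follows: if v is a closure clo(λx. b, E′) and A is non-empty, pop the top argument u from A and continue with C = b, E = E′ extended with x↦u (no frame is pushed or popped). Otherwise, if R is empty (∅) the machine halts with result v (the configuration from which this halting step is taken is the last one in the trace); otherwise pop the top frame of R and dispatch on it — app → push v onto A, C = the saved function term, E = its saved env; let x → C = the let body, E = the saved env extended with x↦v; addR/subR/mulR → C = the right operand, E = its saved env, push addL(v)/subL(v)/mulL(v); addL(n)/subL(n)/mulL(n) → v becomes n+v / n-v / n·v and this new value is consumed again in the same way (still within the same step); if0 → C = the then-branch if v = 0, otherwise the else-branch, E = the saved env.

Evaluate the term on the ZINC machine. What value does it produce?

[0] <C=((if0 (let u = 0 in ((λv. ((λz. 6) u)) -4)) then 9 else ((λz. ((λw. -1) 6)) (-3 + 3))) + 9), E=∅, A=∅, R=∅>
[1] <C=(if0 (let u = 0 in ((λv. ((λz. 6) u)) -4)) then 9 else ((λz. ((λw. -1) 6)) (-3 + 3))), E=∅, A=∅, R=[addR]>
[2] <C=(let u = 0 in ((λv. ((λz. 6) u)) -4)), E=∅, A=∅, R=[if0 :: addR]>
[3] <C=0, E=∅, A=∅, R=[let u :: if0 :: addR]>
[4] <C=((λv. ((λz. 6) u)) -4), E={u↦0}, A=∅, R=[if0 :: addR]>
[5] <C=-4, E={u↦0}, A=∅, R=[app :: if0 :: addR]>
[6] <C=(λv. ((λz. 6) u)), E={u↦0}, A=[-4], R=[if0 :: addR]>
[7] <C=((λz. 6) u), E={v↦-4, u↦0}, A=∅, R=[if0 :: addR]>
[8] <C=u, E={v↦-4, u↦0}, A=∅, R=[app :: if0 :: addR]>
[9] <C=(λz. 6), E={v↦-4, u↦0}, A=[0], R=[if0 :: addR]>
[10] <C=6, E={z↦0, v↦-4, u↦0}, A=∅, R=[if0 :: addR]>
[11] <C=((λz. ((λw. -1) 6)) (-3 + 3)), E=∅, A=∅, R=[addR]>
[12] <C=(-3 + 3), E=∅, A=∅, R=[app :: addR]>
[13] <C=-3, E=∅, A=∅, R=[addR :: app :: addR]>
[14] <C=3, E=∅, A=∅, R=[addL(-3) :: app :: addR]>
[15] <C=(λz. ((λw. -1) 6)), E=∅, A=[0], R=[addR]>
[16] <C=((λw. -1) 6), E={z↦0}, A=∅, R=[addR]>
[17] <C=6, E={z↦0}, A=∅, R=[app :: addR]>
[18] <C=(λw. -1), E={z↦0}, A=[6], R=[addR]>
[19] <C=-1, E={w↦6, z↦0}, A=∅, R=[addR]>
[20] <C=9, E=∅, A=∅, R=[addL(-1)]>
→ final value 8

Answer: 8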